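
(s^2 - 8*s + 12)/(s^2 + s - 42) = (s - 2)/(s + 7)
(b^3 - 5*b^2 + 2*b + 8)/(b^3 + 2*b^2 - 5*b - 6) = (b - 4)/(b + 3)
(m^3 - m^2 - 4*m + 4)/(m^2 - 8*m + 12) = (m^2 + m - 2)/(m - 6)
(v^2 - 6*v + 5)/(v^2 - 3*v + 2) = (v - 5)/(v - 2)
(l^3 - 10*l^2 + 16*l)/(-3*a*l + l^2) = (-l^2 + 10*l - 16)/(3*a - l)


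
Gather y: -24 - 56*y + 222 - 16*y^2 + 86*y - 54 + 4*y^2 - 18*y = -12*y^2 + 12*y + 144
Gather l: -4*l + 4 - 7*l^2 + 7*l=-7*l^2 + 3*l + 4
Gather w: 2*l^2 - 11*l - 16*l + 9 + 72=2*l^2 - 27*l + 81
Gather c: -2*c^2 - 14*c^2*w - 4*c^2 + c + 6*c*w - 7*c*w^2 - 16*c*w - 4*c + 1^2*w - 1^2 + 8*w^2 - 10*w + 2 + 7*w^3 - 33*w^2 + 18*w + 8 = c^2*(-14*w - 6) + c*(-7*w^2 - 10*w - 3) + 7*w^3 - 25*w^2 + 9*w + 9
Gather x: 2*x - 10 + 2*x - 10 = 4*x - 20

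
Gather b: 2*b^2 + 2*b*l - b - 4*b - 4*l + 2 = 2*b^2 + b*(2*l - 5) - 4*l + 2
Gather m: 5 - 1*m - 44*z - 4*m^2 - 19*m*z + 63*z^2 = -4*m^2 + m*(-19*z - 1) + 63*z^2 - 44*z + 5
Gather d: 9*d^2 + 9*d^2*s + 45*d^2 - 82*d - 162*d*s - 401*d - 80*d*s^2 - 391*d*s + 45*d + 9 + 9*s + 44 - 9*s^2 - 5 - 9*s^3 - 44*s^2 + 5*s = d^2*(9*s + 54) + d*(-80*s^2 - 553*s - 438) - 9*s^3 - 53*s^2 + 14*s + 48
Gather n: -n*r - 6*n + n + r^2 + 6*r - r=n*(-r - 5) + r^2 + 5*r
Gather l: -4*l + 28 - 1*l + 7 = 35 - 5*l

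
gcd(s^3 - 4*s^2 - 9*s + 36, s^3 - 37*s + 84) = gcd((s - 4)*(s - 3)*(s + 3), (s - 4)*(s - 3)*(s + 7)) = s^2 - 7*s + 12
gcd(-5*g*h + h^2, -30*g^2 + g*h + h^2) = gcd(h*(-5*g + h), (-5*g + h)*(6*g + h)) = 5*g - h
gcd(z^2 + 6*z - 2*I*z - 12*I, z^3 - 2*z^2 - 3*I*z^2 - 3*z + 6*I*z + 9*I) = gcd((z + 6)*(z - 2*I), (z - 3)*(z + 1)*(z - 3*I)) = 1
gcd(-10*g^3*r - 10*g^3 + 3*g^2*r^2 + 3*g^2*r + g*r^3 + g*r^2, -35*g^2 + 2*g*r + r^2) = 1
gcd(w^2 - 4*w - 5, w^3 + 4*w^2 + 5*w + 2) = w + 1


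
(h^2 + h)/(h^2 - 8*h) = (h + 1)/(h - 8)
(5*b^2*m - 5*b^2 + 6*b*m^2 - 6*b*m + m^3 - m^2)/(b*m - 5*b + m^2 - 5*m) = (5*b*m - 5*b + m^2 - m)/(m - 5)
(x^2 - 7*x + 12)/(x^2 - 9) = (x - 4)/(x + 3)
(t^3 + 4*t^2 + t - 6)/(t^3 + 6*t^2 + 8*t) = (t^2 + 2*t - 3)/(t*(t + 4))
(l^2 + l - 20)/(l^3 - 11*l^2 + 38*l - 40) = (l + 5)/(l^2 - 7*l + 10)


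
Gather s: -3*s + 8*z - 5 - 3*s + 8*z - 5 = -6*s + 16*z - 10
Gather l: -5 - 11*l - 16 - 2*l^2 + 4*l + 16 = -2*l^2 - 7*l - 5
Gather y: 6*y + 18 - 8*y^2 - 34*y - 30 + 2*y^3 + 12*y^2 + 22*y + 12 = 2*y^3 + 4*y^2 - 6*y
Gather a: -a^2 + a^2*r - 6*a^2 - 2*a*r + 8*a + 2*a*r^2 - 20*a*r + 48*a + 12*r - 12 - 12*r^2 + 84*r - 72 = a^2*(r - 7) + a*(2*r^2 - 22*r + 56) - 12*r^2 + 96*r - 84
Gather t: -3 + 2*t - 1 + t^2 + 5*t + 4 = t^2 + 7*t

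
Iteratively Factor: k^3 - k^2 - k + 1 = (k + 1)*(k^2 - 2*k + 1) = (k - 1)*(k + 1)*(k - 1)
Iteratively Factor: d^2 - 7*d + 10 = (d - 5)*(d - 2)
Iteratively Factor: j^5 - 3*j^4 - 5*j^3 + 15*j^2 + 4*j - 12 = (j - 1)*(j^4 - 2*j^3 - 7*j^2 + 8*j + 12) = (j - 1)*(j + 1)*(j^3 - 3*j^2 - 4*j + 12) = (j - 2)*(j - 1)*(j + 1)*(j^2 - j - 6) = (j - 2)*(j - 1)*(j + 1)*(j + 2)*(j - 3)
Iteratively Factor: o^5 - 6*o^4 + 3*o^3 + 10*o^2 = (o)*(o^4 - 6*o^3 + 3*o^2 + 10*o) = o^2*(o^3 - 6*o^2 + 3*o + 10) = o^2*(o + 1)*(o^2 - 7*o + 10) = o^2*(o - 2)*(o + 1)*(o - 5)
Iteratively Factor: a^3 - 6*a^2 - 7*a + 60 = (a - 5)*(a^2 - a - 12) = (a - 5)*(a - 4)*(a + 3)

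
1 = 1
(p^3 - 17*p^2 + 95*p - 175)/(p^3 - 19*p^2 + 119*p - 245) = (p - 5)/(p - 7)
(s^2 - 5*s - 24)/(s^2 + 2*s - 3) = (s - 8)/(s - 1)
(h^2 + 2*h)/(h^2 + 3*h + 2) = h/(h + 1)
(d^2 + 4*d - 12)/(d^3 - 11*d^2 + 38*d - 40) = (d + 6)/(d^2 - 9*d + 20)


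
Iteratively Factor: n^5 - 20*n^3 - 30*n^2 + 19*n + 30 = (n + 3)*(n^4 - 3*n^3 - 11*n^2 + 3*n + 10) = (n + 2)*(n + 3)*(n^3 - 5*n^2 - n + 5) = (n - 1)*(n + 2)*(n + 3)*(n^2 - 4*n - 5) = (n - 5)*(n - 1)*(n + 2)*(n + 3)*(n + 1)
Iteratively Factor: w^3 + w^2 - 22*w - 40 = (w - 5)*(w^2 + 6*w + 8) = (w - 5)*(w + 4)*(w + 2)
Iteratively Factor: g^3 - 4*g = (g)*(g^2 - 4) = g*(g + 2)*(g - 2)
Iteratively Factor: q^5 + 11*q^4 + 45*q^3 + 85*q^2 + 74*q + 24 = (q + 2)*(q^4 + 9*q^3 + 27*q^2 + 31*q + 12) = (q + 2)*(q + 4)*(q^3 + 5*q^2 + 7*q + 3) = (q + 2)*(q + 3)*(q + 4)*(q^2 + 2*q + 1) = (q + 1)*(q + 2)*(q + 3)*(q + 4)*(q + 1)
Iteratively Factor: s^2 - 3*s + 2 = (s - 1)*(s - 2)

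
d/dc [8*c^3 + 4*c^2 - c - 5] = 24*c^2 + 8*c - 1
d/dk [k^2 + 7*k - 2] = 2*k + 7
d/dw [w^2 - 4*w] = 2*w - 4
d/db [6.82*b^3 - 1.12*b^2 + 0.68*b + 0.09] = 20.46*b^2 - 2.24*b + 0.68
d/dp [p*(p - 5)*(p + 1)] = 3*p^2 - 8*p - 5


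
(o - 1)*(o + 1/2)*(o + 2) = o^3 + 3*o^2/2 - 3*o/2 - 1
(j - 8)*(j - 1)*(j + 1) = j^3 - 8*j^2 - j + 8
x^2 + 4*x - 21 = (x - 3)*(x + 7)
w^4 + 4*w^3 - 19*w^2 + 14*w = w*(w - 2)*(w - 1)*(w + 7)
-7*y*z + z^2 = z*(-7*y + z)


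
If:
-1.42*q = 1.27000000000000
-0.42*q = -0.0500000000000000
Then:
No Solution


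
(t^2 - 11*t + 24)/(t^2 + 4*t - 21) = (t - 8)/(t + 7)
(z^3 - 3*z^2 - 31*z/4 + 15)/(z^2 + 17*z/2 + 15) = (z^2 - 11*z/2 + 6)/(z + 6)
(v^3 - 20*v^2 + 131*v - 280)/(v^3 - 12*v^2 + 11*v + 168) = (v - 5)/(v + 3)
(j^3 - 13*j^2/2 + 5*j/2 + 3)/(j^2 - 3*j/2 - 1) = (j^2 - 7*j + 6)/(j - 2)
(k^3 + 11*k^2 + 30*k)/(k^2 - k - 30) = k*(k + 6)/(k - 6)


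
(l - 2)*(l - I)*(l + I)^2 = l^4 - 2*l^3 + I*l^3 + l^2 - 2*I*l^2 - 2*l + I*l - 2*I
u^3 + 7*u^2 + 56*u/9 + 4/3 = (u + 1/3)*(u + 2/3)*(u + 6)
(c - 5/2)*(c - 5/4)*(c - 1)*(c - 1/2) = c^4 - 21*c^3/4 + 37*c^2/4 - 105*c/16 + 25/16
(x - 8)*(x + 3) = x^2 - 5*x - 24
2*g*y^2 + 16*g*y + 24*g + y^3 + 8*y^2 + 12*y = (2*g + y)*(y + 2)*(y + 6)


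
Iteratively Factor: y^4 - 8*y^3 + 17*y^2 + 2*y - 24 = (y + 1)*(y^3 - 9*y^2 + 26*y - 24) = (y - 4)*(y + 1)*(y^2 - 5*y + 6) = (y - 4)*(y - 2)*(y + 1)*(y - 3)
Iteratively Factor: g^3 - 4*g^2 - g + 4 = (g - 4)*(g^2 - 1) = (g - 4)*(g + 1)*(g - 1)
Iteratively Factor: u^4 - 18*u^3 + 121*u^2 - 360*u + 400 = (u - 5)*(u^3 - 13*u^2 + 56*u - 80) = (u - 5)*(u - 4)*(u^2 - 9*u + 20) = (u - 5)*(u - 4)^2*(u - 5)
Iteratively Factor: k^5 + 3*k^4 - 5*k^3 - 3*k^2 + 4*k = (k + 4)*(k^4 - k^3 - k^2 + k) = (k - 1)*(k + 4)*(k^3 - k) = k*(k - 1)*(k + 4)*(k^2 - 1) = k*(k - 1)*(k + 1)*(k + 4)*(k - 1)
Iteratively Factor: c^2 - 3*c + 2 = (c - 2)*(c - 1)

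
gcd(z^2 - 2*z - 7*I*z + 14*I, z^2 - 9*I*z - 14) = z - 7*I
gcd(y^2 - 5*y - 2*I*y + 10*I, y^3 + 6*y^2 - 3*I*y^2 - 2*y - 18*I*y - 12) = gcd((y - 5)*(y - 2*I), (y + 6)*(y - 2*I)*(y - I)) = y - 2*I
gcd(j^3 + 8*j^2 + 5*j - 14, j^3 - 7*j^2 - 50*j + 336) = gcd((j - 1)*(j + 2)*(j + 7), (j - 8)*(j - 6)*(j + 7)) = j + 7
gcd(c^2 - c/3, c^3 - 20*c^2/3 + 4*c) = c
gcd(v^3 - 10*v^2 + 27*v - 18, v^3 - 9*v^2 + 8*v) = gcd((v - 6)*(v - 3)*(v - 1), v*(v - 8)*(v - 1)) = v - 1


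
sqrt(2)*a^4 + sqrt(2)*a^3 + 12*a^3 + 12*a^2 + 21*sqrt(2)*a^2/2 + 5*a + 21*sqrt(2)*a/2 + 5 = (a + sqrt(2)/2)^2*(a + 5*sqrt(2))*(sqrt(2)*a + sqrt(2))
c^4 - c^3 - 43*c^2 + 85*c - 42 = (c - 6)*(c - 1)^2*(c + 7)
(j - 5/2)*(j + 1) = j^2 - 3*j/2 - 5/2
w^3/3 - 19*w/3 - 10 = (w/3 + 1)*(w - 5)*(w + 2)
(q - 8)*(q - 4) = q^2 - 12*q + 32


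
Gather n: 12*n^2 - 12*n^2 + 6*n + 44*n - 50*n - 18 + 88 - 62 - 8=0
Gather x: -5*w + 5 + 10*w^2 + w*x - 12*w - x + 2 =10*w^2 - 17*w + x*(w - 1) + 7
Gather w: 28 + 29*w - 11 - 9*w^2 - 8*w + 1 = -9*w^2 + 21*w + 18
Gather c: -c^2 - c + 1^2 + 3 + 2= -c^2 - c + 6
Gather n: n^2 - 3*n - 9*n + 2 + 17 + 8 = n^2 - 12*n + 27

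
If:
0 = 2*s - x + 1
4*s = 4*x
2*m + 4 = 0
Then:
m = -2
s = -1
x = -1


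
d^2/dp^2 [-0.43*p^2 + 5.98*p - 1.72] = -0.860000000000000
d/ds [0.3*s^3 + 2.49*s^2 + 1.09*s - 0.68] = 0.9*s^2 + 4.98*s + 1.09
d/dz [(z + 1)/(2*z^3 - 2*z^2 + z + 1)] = 4*z*(-z^2 - z + 1)/(4*z^6 - 8*z^5 + 8*z^4 - 3*z^2 + 2*z + 1)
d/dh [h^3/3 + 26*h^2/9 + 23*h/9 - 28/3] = h^2 + 52*h/9 + 23/9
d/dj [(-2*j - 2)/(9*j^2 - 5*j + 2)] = 2*(9*j^2 + 18*j - 7)/(81*j^4 - 90*j^3 + 61*j^2 - 20*j + 4)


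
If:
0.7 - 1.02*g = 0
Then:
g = 0.69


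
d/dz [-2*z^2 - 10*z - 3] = -4*z - 10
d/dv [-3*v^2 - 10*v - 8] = -6*v - 10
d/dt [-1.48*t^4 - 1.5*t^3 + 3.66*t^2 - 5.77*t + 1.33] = -5.92*t^3 - 4.5*t^2 + 7.32*t - 5.77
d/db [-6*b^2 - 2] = -12*b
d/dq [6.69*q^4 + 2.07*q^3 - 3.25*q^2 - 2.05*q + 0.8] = 26.76*q^3 + 6.21*q^2 - 6.5*q - 2.05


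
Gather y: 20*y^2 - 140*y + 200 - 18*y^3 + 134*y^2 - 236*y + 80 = -18*y^3 + 154*y^2 - 376*y + 280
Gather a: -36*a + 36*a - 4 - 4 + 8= 0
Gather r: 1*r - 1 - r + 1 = 0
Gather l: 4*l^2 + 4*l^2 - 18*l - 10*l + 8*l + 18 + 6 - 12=8*l^2 - 20*l + 12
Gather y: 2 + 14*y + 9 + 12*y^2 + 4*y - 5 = 12*y^2 + 18*y + 6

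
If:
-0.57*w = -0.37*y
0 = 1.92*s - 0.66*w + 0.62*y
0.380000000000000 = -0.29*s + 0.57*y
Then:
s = -0.06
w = 0.41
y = 0.63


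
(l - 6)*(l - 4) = l^2 - 10*l + 24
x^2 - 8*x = x*(x - 8)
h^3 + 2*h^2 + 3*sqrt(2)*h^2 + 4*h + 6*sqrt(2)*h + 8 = (h + 2)*(h + sqrt(2))*(h + 2*sqrt(2))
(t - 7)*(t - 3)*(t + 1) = t^3 - 9*t^2 + 11*t + 21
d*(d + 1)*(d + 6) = d^3 + 7*d^2 + 6*d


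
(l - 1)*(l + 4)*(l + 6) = l^3 + 9*l^2 + 14*l - 24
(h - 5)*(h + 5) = h^2 - 25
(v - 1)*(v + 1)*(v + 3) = v^3 + 3*v^2 - v - 3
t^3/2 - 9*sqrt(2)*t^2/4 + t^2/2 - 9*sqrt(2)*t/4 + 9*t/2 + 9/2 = (t/2 + 1/2)*(t - 3*sqrt(2))*(t - 3*sqrt(2)/2)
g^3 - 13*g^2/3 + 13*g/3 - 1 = (g - 3)*(g - 1)*(g - 1/3)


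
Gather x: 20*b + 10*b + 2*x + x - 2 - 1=30*b + 3*x - 3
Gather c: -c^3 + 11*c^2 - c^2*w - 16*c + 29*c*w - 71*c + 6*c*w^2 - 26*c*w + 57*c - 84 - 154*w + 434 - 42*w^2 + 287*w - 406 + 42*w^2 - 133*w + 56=-c^3 + c^2*(11 - w) + c*(6*w^2 + 3*w - 30)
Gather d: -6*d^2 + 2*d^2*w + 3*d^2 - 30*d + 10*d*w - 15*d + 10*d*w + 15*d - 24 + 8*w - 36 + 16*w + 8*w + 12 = d^2*(2*w - 3) + d*(20*w - 30) + 32*w - 48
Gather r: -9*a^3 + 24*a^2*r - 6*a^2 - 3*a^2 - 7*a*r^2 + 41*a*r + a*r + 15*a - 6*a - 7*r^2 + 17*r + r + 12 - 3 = -9*a^3 - 9*a^2 + 9*a + r^2*(-7*a - 7) + r*(24*a^2 + 42*a + 18) + 9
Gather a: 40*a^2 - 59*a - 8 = 40*a^2 - 59*a - 8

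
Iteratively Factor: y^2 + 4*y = (y)*(y + 4)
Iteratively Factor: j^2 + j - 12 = (j - 3)*(j + 4)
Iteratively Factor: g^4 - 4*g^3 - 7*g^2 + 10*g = (g + 2)*(g^3 - 6*g^2 + 5*g) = (g - 1)*(g + 2)*(g^2 - 5*g) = (g - 5)*(g - 1)*(g + 2)*(g)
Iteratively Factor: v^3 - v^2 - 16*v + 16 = (v - 4)*(v^2 + 3*v - 4) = (v - 4)*(v + 4)*(v - 1)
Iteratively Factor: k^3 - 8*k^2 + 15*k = (k)*(k^2 - 8*k + 15) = k*(k - 5)*(k - 3)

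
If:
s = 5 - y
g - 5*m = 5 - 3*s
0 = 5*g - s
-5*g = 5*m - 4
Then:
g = 3/7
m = 13/35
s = 15/7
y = 20/7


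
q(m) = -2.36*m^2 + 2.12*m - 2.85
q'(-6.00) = 30.44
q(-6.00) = -100.53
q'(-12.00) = 58.76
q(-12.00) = -368.13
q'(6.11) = -26.72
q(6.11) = -78.00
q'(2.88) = -11.47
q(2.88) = -16.32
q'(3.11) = -12.56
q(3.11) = -19.08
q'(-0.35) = 3.77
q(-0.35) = -3.88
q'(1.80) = -6.38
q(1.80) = -6.68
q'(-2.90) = 15.81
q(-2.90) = -28.85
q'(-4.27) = 22.27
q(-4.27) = -54.93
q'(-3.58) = 19.02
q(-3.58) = -40.69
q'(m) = 2.12 - 4.72*m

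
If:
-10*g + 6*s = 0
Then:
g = 3*s/5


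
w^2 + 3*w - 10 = (w - 2)*(w + 5)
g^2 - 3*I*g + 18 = (g - 6*I)*(g + 3*I)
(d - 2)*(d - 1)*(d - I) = d^3 - 3*d^2 - I*d^2 + 2*d + 3*I*d - 2*I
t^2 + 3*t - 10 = (t - 2)*(t + 5)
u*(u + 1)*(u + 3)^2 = u^4 + 7*u^3 + 15*u^2 + 9*u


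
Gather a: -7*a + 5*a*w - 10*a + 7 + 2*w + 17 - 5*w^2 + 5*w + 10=a*(5*w - 17) - 5*w^2 + 7*w + 34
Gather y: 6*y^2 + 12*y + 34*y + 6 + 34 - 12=6*y^2 + 46*y + 28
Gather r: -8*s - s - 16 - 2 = -9*s - 18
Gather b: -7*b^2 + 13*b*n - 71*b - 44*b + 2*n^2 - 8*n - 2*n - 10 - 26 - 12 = -7*b^2 + b*(13*n - 115) + 2*n^2 - 10*n - 48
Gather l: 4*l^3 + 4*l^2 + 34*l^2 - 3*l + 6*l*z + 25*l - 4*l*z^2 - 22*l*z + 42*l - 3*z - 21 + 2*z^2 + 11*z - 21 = 4*l^3 + 38*l^2 + l*(-4*z^2 - 16*z + 64) + 2*z^2 + 8*z - 42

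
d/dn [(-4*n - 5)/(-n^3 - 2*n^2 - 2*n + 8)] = (4*n^3 + 8*n^2 + 8*n - (4*n + 5)*(3*n^2 + 4*n + 2) - 32)/(n^3 + 2*n^2 + 2*n - 8)^2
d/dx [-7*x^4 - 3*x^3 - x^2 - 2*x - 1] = -28*x^3 - 9*x^2 - 2*x - 2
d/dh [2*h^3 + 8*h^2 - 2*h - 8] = 6*h^2 + 16*h - 2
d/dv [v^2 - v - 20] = 2*v - 1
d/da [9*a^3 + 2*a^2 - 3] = a*(27*a + 4)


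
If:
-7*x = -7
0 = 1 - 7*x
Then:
No Solution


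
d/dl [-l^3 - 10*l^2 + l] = -3*l^2 - 20*l + 1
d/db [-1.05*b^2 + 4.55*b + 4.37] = 4.55 - 2.1*b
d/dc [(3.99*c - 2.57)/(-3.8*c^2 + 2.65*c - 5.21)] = (15.162*c^2 - 19.532*c - 13.9774)/(14.44*c^4 - 20.14*c^3 + 46.6185*c^2 - 27.613*c + 27.1441)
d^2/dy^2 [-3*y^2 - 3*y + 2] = -6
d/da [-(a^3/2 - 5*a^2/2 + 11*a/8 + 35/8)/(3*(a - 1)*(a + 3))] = (-4*a^4 - 16*a^3 + 87*a^2 - 50*a + 103)/(24*(a^4 + 4*a^3 - 2*a^2 - 12*a + 9))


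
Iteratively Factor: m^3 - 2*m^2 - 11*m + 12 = (m - 1)*(m^2 - m - 12) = (m - 1)*(m + 3)*(m - 4)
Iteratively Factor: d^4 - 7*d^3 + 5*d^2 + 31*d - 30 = (d - 1)*(d^3 - 6*d^2 - d + 30) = (d - 1)*(d + 2)*(d^2 - 8*d + 15) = (d - 5)*(d - 1)*(d + 2)*(d - 3)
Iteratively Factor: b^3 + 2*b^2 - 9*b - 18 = (b + 2)*(b^2 - 9) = (b + 2)*(b + 3)*(b - 3)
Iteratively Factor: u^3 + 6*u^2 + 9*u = (u + 3)*(u^2 + 3*u) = (u + 3)^2*(u)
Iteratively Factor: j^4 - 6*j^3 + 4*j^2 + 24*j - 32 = (j - 2)*(j^3 - 4*j^2 - 4*j + 16) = (j - 2)^2*(j^2 - 2*j - 8) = (j - 2)^2*(j + 2)*(j - 4)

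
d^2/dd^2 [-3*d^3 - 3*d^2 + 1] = -18*d - 6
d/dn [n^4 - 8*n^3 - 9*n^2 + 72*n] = 4*n^3 - 24*n^2 - 18*n + 72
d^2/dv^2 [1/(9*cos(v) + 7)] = 9*(9*sin(v)^2 + 7*cos(v) + 9)/(9*cos(v) + 7)^3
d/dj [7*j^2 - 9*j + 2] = 14*j - 9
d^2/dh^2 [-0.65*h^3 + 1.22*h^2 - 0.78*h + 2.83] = 2.44 - 3.9*h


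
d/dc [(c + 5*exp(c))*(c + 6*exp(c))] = 11*c*exp(c) + 2*c + 60*exp(2*c) + 11*exp(c)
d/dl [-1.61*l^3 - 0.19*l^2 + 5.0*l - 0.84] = -4.83*l^2 - 0.38*l + 5.0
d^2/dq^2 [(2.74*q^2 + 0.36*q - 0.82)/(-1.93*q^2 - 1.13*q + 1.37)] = (9.26940399999999*q^3 - 25.142496*q^2 + 5.018772*q - 4.969604)/(7.189057*q^6 + 12.627411*q^5 - 7.916088*q^4 - 16.484101*q^3 + 5.619192*q^2 + 6.362691*q - 2.571353)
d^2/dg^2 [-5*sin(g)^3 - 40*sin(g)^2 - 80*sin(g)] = 45*sin(g)^3 + 160*sin(g)^2 + 50*sin(g) - 80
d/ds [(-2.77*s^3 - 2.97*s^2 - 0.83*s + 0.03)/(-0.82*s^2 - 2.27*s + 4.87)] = (2.2714*s^4 + 12.5758*s^3 - 34.4084*s^2 - 28.8786*s - 3.974)/(0.6724*s^4 + 3.7228*s^3 - 2.8339*s^2 - 22.1098*s + 23.7169)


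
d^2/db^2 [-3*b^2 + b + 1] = -6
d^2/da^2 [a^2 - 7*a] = 2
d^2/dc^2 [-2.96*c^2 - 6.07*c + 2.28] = -5.92000000000000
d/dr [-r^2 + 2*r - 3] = 2 - 2*r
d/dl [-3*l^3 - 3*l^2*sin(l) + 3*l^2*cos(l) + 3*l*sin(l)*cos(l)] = -3*sqrt(2)*l^2*sin(l + pi/4) - 9*l^2 + 3*l*cos(2*l) + 6*sqrt(2)*l*cos(l + pi/4) + 3*sin(2*l)/2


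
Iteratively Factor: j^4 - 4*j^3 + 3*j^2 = (j)*(j^3 - 4*j^2 + 3*j) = j^2*(j^2 - 4*j + 3) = j^2*(j - 1)*(j - 3)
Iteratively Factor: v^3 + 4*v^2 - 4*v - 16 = (v + 2)*(v^2 + 2*v - 8) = (v + 2)*(v + 4)*(v - 2)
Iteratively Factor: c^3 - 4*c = (c)*(c^2 - 4) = c*(c + 2)*(c - 2)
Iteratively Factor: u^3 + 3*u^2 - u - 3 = (u - 1)*(u^2 + 4*u + 3) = (u - 1)*(u + 1)*(u + 3)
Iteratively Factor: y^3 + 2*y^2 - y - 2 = (y - 1)*(y^2 + 3*y + 2) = (y - 1)*(y + 2)*(y + 1)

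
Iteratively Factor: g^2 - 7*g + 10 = (g - 5)*(g - 2)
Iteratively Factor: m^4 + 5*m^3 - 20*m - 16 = (m + 1)*(m^3 + 4*m^2 - 4*m - 16) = (m - 2)*(m + 1)*(m^2 + 6*m + 8) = (m - 2)*(m + 1)*(m + 4)*(m + 2)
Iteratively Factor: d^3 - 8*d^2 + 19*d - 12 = (d - 3)*(d^2 - 5*d + 4) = (d - 3)*(d - 1)*(d - 4)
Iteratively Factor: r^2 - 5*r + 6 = (r - 2)*(r - 3)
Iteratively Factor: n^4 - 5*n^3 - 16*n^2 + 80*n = (n + 4)*(n^3 - 9*n^2 + 20*n) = (n - 4)*(n + 4)*(n^2 - 5*n) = n*(n - 4)*(n + 4)*(n - 5)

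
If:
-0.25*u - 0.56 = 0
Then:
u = -2.24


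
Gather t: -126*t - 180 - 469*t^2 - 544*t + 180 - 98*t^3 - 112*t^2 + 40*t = -98*t^3 - 581*t^2 - 630*t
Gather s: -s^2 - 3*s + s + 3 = -s^2 - 2*s + 3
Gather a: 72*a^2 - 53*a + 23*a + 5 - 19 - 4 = 72*a^2 - 30*a - 18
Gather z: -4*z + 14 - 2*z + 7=21 - 6*z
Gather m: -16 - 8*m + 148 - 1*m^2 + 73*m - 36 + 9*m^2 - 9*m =8*m^2 + 56*m + 96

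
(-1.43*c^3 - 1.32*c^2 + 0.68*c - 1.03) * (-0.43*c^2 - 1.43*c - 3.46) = 0.6149*c^5 + 2.6125*c^4 + 6.543*c^3 + 4.0377*c^2 - 0.8799*c + 3.5638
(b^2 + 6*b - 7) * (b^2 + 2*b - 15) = b^4 + 8*b^3 - 10*b^2 - 104*b + 105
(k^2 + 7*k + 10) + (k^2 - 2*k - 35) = 2*k^2 + 5*k - 25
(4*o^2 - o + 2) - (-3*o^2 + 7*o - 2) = 7*o^2 - 8*o + 4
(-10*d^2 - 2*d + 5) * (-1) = 10*d^2 + 2*d - 5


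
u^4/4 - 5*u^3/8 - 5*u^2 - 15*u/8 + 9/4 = (u/4 + 1/4)*(u - 6)*(u - 1/2)*(u + 3)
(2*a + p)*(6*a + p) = 12*a^2 + 8*a*p + p^2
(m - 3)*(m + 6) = m^2 + 3*m - 18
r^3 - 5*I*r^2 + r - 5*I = (r - 5*I)*(r - I)*(r + I)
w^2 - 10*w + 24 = (w - 6)*(w - 4)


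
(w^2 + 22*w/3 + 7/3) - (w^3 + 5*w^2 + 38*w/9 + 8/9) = -w^3 - 4*w^2 + 28*w/9 + 13/9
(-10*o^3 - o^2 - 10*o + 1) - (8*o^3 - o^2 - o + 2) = -18*o^3 - 9*o - 1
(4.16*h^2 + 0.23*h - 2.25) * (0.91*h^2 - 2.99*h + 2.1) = 3.7856*h^4 - 12.2291*h^3 + 6.0008*h^2 + 7.2105*h - 4.725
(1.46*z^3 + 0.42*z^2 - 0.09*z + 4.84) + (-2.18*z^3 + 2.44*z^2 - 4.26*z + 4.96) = -0.72*z^3 + 2.86*z^2 - 4.35*z + 9.8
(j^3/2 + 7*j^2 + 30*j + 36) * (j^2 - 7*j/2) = j^5/2 + 21*j^4/4 + 11*j^3/2 - 69*j^2 - 126*j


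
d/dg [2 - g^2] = -2*g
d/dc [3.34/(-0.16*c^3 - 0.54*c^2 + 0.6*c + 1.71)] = (1.6032*c^2 + 3.6072*c - 2.004)/(0.16*c^3 + 0.54*c^2 - 0.6*c - 1.71)^2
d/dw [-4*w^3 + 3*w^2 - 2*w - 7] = -12*w^2 + 6*w - 2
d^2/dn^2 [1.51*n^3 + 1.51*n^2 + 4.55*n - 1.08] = 9.06*n + 3.02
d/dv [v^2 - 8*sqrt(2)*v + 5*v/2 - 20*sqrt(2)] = 2*v - 8*sqrt(2) + 5/2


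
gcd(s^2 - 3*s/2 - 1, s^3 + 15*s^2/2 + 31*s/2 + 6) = s + 1/2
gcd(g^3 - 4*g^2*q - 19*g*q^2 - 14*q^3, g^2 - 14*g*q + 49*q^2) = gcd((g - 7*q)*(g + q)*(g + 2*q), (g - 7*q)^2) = -g + 7*q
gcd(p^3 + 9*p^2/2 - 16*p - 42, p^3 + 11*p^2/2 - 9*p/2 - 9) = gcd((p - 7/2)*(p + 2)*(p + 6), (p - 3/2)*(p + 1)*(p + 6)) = p + 6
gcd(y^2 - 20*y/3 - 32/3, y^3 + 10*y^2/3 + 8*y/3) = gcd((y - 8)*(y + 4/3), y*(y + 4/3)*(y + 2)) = y + 4/3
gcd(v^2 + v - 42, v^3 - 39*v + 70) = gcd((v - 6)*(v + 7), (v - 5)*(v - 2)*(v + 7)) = v + 7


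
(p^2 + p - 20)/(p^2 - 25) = (p - 4)/(p - 5)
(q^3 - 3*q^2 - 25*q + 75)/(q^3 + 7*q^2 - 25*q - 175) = (q - 3)/(q + 7)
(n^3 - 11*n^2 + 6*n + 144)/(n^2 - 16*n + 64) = (n^2 - 3*n - 18)/(n - 8)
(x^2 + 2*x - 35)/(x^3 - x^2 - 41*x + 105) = 1/(x - 3)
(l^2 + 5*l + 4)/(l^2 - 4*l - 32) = (l + 1)/(l - 8)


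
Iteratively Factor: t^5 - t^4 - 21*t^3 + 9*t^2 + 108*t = (t + 3)*(t^4 - 4*t^3 - 9*t^2 + 36*t) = t*(t + 3)*(t^3 - 4*t^2 - 9*t + 36) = t*(t - 4)*(t + 3)*(t^2 - 9) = t*(t - 4)*(t + 3)^2*(t - 3)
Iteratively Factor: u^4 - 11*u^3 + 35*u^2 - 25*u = (u)*(u^3 - 11*u^2 + 35*u - 25) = u*(u - 5)*(u^2 - 6*u + 5) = u*(u - 5)*(u - 1)*(u - 5)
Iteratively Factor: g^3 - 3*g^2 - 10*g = (g + 2)*(g^2 - 5*g) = g*(g + 2)*(g - 5)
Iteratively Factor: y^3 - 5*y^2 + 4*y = (y - 4)*(y^2 - y) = y*(y - 4)*(y - 1)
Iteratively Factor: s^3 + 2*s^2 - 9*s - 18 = (s + 2)*(s^2 - 9) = (s - 3)*(s + 2)*(s + 3)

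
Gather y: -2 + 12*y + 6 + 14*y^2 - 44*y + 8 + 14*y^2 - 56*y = 28*y^2 - 88*y + 12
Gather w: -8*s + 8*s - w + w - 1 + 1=0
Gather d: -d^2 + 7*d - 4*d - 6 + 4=-d^2 + 3*d - 2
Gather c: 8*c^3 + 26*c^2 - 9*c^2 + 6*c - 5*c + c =8*c^3 + 17*c^2 + 2*c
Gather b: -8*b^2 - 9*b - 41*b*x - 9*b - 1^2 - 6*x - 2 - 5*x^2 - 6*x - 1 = -8*b^2 + b*(-41*x - 18) - 5*x^2 - 12*x - 4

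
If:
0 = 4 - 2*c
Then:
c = 2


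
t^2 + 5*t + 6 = (t + 2)*(t + 3)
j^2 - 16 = (j - 4)*(j + 4)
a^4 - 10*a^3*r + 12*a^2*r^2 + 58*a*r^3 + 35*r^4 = (a - 7*r)*(a - 5*r)*(a + r)^2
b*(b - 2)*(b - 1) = b^3 - 3*b^2 + 2*b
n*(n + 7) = n^2 + 7*n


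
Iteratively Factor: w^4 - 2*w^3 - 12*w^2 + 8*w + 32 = (w - 4)*(w^3 + 2*w^2 - 4*w - 8) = (w - 4)*(w - 2)*(w^2 + 4*w + 4) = (w - 4)*(w - 2)*(w + 2)*(w + 2)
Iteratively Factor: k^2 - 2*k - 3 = (k - 3)*(k + 1)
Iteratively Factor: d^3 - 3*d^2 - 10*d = (d + 2)*(d^2 - 5*d) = (d - 5)*(d + 2)*(d)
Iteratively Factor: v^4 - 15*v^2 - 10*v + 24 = (v + 3)*(v^3 - 3*v^2 - 6*v + 8) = (v - 4)*(v + 3)*(v^2 + v - 2) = (v - 4)*(v - 1)*(v + 3)*(v + 2)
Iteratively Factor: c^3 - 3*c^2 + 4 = (c - 2)*(c^2 - c - 2) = (c - 2)^2*(c + 1)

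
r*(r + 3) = r^2 + 3*r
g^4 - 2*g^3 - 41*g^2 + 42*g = g*(g - 7)*(g - 1)*(g + 6)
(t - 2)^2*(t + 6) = t^3 + 2*t^2 - 20*t + 24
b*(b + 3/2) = b^2 + 3*b/2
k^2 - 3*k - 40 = (k - 8)*(k + 5)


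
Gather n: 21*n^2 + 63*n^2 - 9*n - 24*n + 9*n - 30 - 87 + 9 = 84*n^2 - 24*n - 108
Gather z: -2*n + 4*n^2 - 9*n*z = 4*n^2 - 9*n*z - 2*n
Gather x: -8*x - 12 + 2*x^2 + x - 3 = 2*x^2 - 7*x - 15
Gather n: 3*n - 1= 3*n - 1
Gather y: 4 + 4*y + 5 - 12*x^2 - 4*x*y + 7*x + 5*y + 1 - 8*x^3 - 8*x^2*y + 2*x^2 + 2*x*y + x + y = -8*x^3 - 10*x^2 + 8*x + y*(-8*x^2 - 2*x + 10) + 10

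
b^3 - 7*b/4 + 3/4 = (b - 1)*(b - 1/2)*(b + 3/2)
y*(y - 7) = y^2 - 7*y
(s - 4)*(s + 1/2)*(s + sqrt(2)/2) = s^3 - 7*s^2/2 + sqrt(2)*s^2/2 - 7*sqrt(2)*s/4 - 2*s - sqrt(2)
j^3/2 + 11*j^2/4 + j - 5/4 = (j/2 + 1/2)*(j - 1/2)*(j + 5)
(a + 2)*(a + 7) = a^2 + 9*a + 14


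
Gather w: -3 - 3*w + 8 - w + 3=8 - 4*w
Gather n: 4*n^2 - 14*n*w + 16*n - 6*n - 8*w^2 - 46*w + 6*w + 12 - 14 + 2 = 4*n^2 + n*(10 - 14*w) - 8*w^2 - 40*w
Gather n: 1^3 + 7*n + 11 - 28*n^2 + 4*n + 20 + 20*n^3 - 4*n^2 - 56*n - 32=20*n^3 - 32*n^2 - 45*n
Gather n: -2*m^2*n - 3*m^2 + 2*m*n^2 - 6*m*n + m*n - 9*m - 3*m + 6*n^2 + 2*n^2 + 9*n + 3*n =-3*m^2 - 12*m + n^2*(2*m + 8) + n*(-2*m^2 - 5*m + 12)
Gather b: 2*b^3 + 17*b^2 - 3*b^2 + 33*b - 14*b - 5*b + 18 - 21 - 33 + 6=2*b^3 + 14*b^2 + 14*b - 30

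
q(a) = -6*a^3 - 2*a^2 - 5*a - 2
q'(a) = -18*a^2 - 4*a - 5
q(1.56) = -37.45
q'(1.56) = -55.04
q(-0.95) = 6.09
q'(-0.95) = -17.44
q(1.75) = -49.03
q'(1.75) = -67.12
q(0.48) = -5.52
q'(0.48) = -11.07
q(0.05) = -2.26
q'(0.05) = -5.24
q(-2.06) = 52.26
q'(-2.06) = -73.14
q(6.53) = -1790.60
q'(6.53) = -798.66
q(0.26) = -3.54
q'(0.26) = -7.26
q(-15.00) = 19873.00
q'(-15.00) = -3995.00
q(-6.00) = 1252.00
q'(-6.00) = -629.00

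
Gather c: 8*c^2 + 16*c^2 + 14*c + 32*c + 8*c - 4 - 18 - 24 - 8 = 24*c^2 + 54*c - 54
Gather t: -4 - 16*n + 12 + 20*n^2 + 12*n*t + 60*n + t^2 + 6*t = 20*n^2 + 44*n + t^2 + t*(12*n + 6) + 8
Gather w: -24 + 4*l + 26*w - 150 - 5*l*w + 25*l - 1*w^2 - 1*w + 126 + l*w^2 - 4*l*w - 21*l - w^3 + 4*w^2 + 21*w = 8*l - w^3 + w^2*(l + 3) + w*(46 - 9*l) - 48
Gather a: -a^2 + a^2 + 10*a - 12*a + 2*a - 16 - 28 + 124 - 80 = 0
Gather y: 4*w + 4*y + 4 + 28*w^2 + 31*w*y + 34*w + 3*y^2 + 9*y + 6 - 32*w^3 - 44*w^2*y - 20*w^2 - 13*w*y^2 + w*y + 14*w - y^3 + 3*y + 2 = -32*w^3 + 8*w^2 + 52*w - y^3 + y^2*(3 - 13*w) + y*(-44*w^2 + 32*w + 16) + 12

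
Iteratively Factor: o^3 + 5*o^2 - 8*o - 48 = (o - 3)*(o^2 + 8*o + 16) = (o - 3)*(o + 4)*(o + 4)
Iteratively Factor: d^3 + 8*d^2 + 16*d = (d)*(d^2 + 8*d + 16) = d*(d + 4)*(d + 4)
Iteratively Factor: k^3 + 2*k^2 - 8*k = (k - 2)*(k^2 + 4*k) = k*(k - 2)*(k + 4)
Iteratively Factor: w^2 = (w)*(w)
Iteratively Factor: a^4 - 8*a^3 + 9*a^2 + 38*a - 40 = (a - 1)*(a^3 - 7*a^2 + 2*a + 40) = (a - 5)*(a - 1)*(a^2 - 2*a - 8) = (a - 5)*(a - 1)*(a + 2)*(a - 4)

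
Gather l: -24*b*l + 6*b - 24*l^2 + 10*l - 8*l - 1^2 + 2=6*b - 24*l^2 + l*(2 - 24*b) + 1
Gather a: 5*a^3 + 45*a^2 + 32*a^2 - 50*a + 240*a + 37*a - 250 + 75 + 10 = 5*a^3 + 77*a^2 + 227*a - 165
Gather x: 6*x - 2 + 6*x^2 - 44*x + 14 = 6*x^2 - 38*x + 12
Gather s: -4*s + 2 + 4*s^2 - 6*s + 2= 4*s^2 - 10*s + 4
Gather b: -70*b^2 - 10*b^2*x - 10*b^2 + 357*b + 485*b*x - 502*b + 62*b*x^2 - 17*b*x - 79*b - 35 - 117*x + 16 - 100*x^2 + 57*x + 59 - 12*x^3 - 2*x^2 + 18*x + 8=b^2*(-10*x - 80) + b*(62*x^2 + 468*x - 224) - 12*x^3 - 102*x^2 - 42*x + 48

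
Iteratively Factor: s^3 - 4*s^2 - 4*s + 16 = (s - 2)*(s^2 - 2*s - 8) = (s - 2)*(s + 2)*(s - 4)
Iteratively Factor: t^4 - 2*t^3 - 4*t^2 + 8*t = (t - 2)*(t^3 - 4*t) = t*(t - 2)*(t^2 - 4) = t*(t - 2)^2*(t + 2)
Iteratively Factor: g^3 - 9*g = (g + 3)*(g^2 - 3*g) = g*(g + 3)*(g - 3)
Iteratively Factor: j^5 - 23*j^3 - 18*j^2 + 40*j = (j - 5)*(j^4 + 5*j^3 + 2*j^2 - 8*j) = (j - 5)*(j + 4)*(j^3 + j^2 - 2*j) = (j - 5)*(j - 1)*(j + 4)*(j^2 + 2*j) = (j - 5)*(j - 1)*(j + 2)*(j + 4)*(j)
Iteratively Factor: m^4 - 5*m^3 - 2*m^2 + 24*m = (m - 3)*(m^3 - 2*m^2 - 8*m) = (m - 3)*(m + 2)*(m^2 - 4*m) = m*(m - 3)*(m + 2)*(m - 4)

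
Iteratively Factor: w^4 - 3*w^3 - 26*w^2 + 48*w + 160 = (w + 4)*(w^3 - 7*w^2 + 2*w + 40) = (w + 2)*(w + 4)*(w^2 - 9*w + 20) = (w - 5)*(w + 2)*(w + 4)*(w - 4)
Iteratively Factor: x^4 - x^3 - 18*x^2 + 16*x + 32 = (x + 4)*(x^3 - 5*x^2 + 2*x + 8) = (x - 2)*(x + 4)*(x^2 - 3*x - 4) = (x - 2)*(x + 1)*(x + 4)*(x - 4)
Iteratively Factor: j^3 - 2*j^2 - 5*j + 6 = (j - 1)*(j^2 - j - 6) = (j - 1)*(j + 2)*(j - 3)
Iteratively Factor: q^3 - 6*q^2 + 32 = (q + 2)*(q^2 - 8*q + 16) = (q - 4)*(q + 2)*(q - 4)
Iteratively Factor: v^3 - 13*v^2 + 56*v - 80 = (v - 4)*(v^2 - 9*v + 20) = (v - 4)^2*(v - 5)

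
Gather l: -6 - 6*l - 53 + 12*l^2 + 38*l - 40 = 12*l^2 + 32*l - 99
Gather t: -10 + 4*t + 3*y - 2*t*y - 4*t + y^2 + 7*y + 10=-2*t*y + y^2 + 10*y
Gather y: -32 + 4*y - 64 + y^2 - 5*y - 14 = y^2 - y - 110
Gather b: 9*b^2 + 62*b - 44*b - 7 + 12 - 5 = 9*b^2 + 18*b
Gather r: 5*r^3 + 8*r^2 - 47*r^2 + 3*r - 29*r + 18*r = 5*r^3 - 39*r^2 - 8*r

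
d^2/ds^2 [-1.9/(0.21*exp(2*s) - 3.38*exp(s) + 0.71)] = (-1.9*(0.42*exp(s) - 3.38)*(0.84*exp(s) - 6.76)*exp(s) + (1.596*exp(s) - 6.422)*(0.21*exp(2*s) - 3.38*exp(s) + 0.71))*exp(s)/(0.21*exp(2*s) - 3.38*exp(s) + 0.71)^3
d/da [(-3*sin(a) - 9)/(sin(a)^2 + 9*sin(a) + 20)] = 3*(sin(a)^2 + 6*sin(a) + 7)*cos(a)/(sin(a)^2 + 9*sin(a) + 20)^2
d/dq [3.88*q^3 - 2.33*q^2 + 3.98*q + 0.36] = 11.64*q^2 - 4.66*q + 3.98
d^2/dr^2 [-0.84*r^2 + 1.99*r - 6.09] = -1.68000000000000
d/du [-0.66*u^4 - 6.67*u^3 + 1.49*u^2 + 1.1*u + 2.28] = -2.64*u^3 - 20.01*u^2 + 2.98*u + 1.1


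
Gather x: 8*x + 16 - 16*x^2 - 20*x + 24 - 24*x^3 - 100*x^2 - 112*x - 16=-24*x^3 - 116*x^2 - 124*x + 24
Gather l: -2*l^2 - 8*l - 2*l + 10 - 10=-2*l^2 - 10*l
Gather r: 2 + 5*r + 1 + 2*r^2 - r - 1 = 2*r^2 + 4*r + 2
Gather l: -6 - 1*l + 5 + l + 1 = 0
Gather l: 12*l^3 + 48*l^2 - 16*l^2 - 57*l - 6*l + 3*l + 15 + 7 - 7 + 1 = 12*l^3 + 32*l^2 - 60*l + 16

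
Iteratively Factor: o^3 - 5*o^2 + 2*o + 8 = (o + 1)*(o^2 - 6*o + 8) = (o - 4)*(o + 1)*(o - 2)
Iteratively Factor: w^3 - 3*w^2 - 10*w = (w)*(w^2 - 3*w - 10) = w*(w + 2)*(w - 5)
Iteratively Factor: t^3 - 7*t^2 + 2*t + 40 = (t - 5)*(t^2 - 2*t - 8) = (t - 5)*(t - 4)*(t + 2)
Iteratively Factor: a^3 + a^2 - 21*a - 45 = (a + 3)*(a^2 - 2*a - 15) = (a + 3)^2*(a - 5)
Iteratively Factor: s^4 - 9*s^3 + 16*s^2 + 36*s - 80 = (s + 2)*(s^3 - 11*s^2 + 38*s - 40) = (s - 4)*(s + 2)*(s^2 - 7*s + 10) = (s - 5)*(s - 4)*(s + 2)*(s - 2)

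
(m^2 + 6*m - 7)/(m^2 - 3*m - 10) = (-m^2 - 6*m + 7)/(-m^2 + 3*m + 10)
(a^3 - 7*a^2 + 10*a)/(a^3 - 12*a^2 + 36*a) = (a^2 - 7*a + 10)/(a^2 - 12*a + 36)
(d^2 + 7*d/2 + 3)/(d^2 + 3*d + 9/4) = 2*(d + 2)/(2*d + 3)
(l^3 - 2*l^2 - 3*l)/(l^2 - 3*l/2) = 2*(l^2 - 2*l - 3)/(2*l - 3)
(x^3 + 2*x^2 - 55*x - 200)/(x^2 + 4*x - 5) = (x^2 - 3*x - 40)/(x - 1)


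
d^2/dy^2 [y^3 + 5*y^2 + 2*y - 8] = 6*y + 10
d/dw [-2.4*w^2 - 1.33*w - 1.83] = -4.8*w - 1.33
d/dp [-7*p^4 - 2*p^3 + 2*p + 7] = -28*p^3 - 6*p^2 + 2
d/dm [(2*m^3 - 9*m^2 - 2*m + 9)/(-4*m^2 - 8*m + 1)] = 2*(-4*m^4 - 16*m^3 + 35*m^2 + 27*m + 35)/(16*m^4 + 64*m^3 + 56*m^2 - 16*m + 1)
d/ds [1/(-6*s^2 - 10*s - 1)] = 2*(6*s + 5)/(6*s^2 + 10*s + 1)^2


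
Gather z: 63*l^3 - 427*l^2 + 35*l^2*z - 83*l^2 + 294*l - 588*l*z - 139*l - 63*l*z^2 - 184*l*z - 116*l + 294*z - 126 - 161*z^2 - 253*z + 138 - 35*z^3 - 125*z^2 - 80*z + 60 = 63*l^3 - 510*l^2 + 39*l - 35*z^3 + z^2*(-63*l - 286) + z*(35*l^2 - 772*l - 39) + 72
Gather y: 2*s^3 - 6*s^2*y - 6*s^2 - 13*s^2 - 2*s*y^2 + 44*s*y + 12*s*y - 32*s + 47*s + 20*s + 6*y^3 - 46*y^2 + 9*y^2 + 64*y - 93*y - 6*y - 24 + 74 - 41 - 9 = 2*s^3 - 19*s^2 + 35*s + 6*y^3 + y^2*(-2*s - 37) + y*(-6*s^2 + 56*s - 35)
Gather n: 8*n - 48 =8*n - 48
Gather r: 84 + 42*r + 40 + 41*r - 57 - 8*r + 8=75*r + 75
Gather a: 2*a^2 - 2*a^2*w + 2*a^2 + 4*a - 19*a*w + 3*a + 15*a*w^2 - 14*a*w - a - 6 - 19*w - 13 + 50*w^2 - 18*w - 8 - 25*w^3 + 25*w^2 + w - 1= a^2*(4 - 2*w) + a*(15*w^2 - 33*w + 6) - 25*w^3 + 75*w^2 - 36*w - 28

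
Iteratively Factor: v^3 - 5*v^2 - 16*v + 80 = (v - 5)*(v^2 - 16) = (v - 5)*(v + 4)*(v - 4)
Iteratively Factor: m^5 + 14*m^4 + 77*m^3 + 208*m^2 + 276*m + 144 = (m + 3)*(m^4 + 11*m^3 + 44*m^2 + 76*m + 48) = (m + 2)*(m + 3)*(m^3 + 9*m^2 + 26*m + 24) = (m + 2)*(m + 3)^2*(m^2 + 6*m + 8) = (m + 2)*(m + 3)^2*(m + 4)*(m + 2)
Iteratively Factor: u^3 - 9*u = (u)*(u^2 - 9) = u*(u + 3)*(u - 3)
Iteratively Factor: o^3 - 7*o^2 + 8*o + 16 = (o - 4)*(o^2 - 3*o - 4) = (o - 4)^2*(o + 1)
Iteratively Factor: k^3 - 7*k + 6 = (k - 2)*(k^2 + 2*k - 3) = (k - 2)*(k + 3)*(k - 1)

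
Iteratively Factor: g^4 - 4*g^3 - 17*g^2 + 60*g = (g - 5)*(g^3 + g^2 - 12*g) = g*(g - 5)*(g^2 + g - 12) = g*(g - 5)*(g + 4)*(g - 3)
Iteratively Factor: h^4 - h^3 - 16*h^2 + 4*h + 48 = (h - 4)*(h^3 + 3*h^2 - 4*h - 12) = (h - 4)*(h + 2)*(h^2 + h - 6) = (h - 4)*(h - 2)*(h + 2)*(h + 3)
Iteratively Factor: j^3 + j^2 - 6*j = (j - 2)*(j^2 + 3*j) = j*(j - 2)*(j + 3)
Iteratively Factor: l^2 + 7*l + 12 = (l + 4)*(l + 3)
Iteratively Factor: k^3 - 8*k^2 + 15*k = (k)*(k^2 - 8*k + 15) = k*(k - 5)*(k - 3)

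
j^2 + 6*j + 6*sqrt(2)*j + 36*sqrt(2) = (j + 6)*(j + 6*sqrt(2))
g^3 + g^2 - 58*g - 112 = (g - 8)*(g + 2)*(g + 7)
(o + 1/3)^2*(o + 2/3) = o^3 + 4*o^2/3 + 5*o/9 + 2/27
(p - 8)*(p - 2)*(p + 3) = p^3 - 7*p^2 - 14*p + 48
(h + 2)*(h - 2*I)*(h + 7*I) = h^3 + 2*h^2 + 5*I*h^2 + 14*h + 10*I*h + 28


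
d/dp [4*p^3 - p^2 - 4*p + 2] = 12*p^2 - 2*p - 4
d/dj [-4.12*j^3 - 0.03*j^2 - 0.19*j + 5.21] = -12.36*j^2 - 0.06*j - 0.19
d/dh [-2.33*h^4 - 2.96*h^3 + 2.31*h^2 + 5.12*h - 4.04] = -9.32*h^3 - 8.88*h^2 + 4.62*h + 5.12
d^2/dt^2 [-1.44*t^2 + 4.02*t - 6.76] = -2.88000000000000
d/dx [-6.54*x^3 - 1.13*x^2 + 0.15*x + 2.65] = -19.62*x^2 - 2.26*x + 0.15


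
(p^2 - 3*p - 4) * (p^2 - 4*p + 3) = p^4 - 7*p^3 + 11*p^2 + 7*p - 12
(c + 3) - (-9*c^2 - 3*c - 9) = 9*c^2 + 4*c + 12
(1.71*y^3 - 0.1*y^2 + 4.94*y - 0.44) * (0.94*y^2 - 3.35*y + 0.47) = 1.6074*y^5 - 5.8225*y^4 + 5.7823*y^3 - 17.0096*y^2 + 3.7958*y - 0.2068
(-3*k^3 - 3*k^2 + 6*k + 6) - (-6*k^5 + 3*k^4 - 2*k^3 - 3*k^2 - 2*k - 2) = 6*k^5 - 3*k^4 - k^3 + 8*k + 8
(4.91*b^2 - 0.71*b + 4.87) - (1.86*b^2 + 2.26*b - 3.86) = 3.05*b^2 - 2.97*b + 8.73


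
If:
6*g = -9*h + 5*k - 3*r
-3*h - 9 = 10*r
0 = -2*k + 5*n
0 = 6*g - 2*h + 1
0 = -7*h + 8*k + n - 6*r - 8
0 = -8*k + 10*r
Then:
No Solution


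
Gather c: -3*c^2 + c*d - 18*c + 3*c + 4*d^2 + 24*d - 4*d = -3*c^2 + c*(d - 15) + 4*d^2 + 20*d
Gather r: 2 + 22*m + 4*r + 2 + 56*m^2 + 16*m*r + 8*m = 56*m^2 + 30*m + r*(16*m + 4) + 4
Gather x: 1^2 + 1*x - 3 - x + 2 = 0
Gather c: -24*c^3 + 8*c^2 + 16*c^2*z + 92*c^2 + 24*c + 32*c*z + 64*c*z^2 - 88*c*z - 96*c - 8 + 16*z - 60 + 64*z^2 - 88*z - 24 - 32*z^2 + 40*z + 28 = -24*c^3 + c^2*(16*z + 100) + c*(64*z^2 - 56*z - 72) + 32*z^2 - 32*z - 64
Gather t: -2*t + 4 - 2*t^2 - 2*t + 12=-2*t^2 - 4*t + 16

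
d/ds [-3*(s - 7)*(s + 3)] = 12 - 6*s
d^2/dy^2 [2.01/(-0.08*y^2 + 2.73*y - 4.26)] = (0.025728*y^2 - 0.877968*y - 2.01*(0.16*y - 2.73)*(0.32*y - 5.46) + 1.370016)/(0.08*y^2 - 2.73*y + 4.26)^3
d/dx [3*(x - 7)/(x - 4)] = 9/(x - 4)^2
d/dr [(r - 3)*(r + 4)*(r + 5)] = 3*r^2 + 12*r - 7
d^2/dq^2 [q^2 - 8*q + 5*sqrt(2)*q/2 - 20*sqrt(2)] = 2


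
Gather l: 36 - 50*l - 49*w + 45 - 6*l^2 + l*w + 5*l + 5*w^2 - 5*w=-6*l^2 + l*(w - 45) + 5*w^2 - 54*w + 81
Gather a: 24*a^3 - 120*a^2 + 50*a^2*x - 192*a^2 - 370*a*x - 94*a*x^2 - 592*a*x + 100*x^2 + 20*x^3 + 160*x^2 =24*a^3 + a^2*(50*x - 312) + a*(-94*x^2 - 962*x) + 20*x^3 + 260*x^2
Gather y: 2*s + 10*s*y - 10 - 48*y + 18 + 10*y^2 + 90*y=2*s + 10*y^2 + y*(10*s + 42) + 8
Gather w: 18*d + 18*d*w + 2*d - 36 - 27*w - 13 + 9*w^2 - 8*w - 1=20*d + 9*w^2 + w*(18*d - 35) - 50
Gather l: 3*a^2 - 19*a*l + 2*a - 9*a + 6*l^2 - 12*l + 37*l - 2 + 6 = 3*a^2 - 7*a + 6*l^2 + l*(25 - 19*a) + 4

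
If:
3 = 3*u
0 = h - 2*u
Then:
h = 2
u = 1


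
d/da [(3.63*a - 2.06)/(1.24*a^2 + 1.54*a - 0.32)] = (-4.5012*a^2 + 5.1088*a + 2.0108)/(1.5376*a^4 + 3.8192*a^3 + 1.578*a^2 - 0.9856*a + 0.1024)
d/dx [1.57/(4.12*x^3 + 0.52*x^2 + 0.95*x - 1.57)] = (-19.4052*x^2 - 1.6328*x - 1.4915)/(4.12*x^3 + 0.52*x^2 + 0.95*x - 1.57)^2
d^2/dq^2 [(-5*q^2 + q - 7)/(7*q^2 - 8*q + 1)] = 66*(-7*q^3 - 28*q^2 + 35*q - 12)/(343*q^6 - 1176*q^5 + 1491*q^4 - 848*q^3 + 213*q^2 - 24*q + 1)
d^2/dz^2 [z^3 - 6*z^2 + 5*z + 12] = 6*z - 12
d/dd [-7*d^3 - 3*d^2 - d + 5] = -21*d^2 - 6*d - 1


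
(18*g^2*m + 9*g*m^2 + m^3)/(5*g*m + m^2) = (18*g^2 + 9*g*m + m^2)/(5*g + m)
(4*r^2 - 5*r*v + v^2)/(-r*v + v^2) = (-4*r + v)/v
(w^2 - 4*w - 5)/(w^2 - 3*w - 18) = (-w^2 + 4*w + 5)/(-w^2 + 3*w + 18)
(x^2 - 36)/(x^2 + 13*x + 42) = (x - 6)/(x + 7)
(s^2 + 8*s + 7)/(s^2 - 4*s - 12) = (s^2 + 8*s + 7)/(s^2 - 4*s - 12)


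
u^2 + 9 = (u - 3*I)*(u + 3*I)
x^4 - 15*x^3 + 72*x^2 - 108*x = x*(x - 6)^2*(x - 3)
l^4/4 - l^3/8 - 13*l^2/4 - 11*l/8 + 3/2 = (l/4 + 1/4)*(l - 4)*(l - 1/2)*(l + 3)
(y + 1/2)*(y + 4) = y^2 + 9*y/2 + 2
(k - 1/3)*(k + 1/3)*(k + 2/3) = k^3 + 2*k^2/3 - k/9 - 2/27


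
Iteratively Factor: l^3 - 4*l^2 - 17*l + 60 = (l - 3)*(l^2 - l - 20) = (l - 5)*(l - 3)*(l + 4)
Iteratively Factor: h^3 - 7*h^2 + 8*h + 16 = (h + 1)*(h^2 - 8*h + 16) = (h - 4)*(h + 1)*(h - 4)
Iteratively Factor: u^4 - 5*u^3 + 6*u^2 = (u - 2)*(u^3 - 3*u^2) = (u - 3)*(u - 2)*(u^2) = u*(u - 3)*(u - 2)*(u)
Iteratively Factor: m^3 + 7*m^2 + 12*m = (m + 3)*(m^2 + 4*m) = m*(m + 3)*(m + 4)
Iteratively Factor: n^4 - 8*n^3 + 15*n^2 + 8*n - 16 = (n - 4)*(n^3 - 4*n^2 - n + 4) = (n - 4)*(n + 1)*(n^2 - 5*n + 4) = (n - 4)^2*(n + 1)*(n - 1)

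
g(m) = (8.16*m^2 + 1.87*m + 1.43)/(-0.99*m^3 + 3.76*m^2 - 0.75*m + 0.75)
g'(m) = (16.32*m + 1.87)/(-0.99*m^3 + 3.76*m^2 - 0.75*m + 0.75) + (2.97*m^2 - 7.52*m + 0.75)*(8.16*m^2 + 1.87*m + 1.43)/(-0.99*m^3 + 3.76*m^2 - 0.75*m + 0.75)^2 = (8.0784*m^4 + 3.7026*m^3 - 8.9041*m^2 + 1.4864*m + 2.475)/(0.9801*m^6 - 7.4448*m^5 + 15.6226*m^4 - 7.125*m^3 + 6.2025*m^2 - 1.125*m + 0.5625)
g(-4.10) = 0.97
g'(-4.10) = 0.10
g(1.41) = 4.62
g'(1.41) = 1.51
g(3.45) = 46.40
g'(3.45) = 233.97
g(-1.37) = 1.25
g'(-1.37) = 0.02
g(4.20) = -16.26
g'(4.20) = 29.74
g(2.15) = 6.46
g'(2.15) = 3.90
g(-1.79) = 1.22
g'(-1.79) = 0.08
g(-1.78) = 1.22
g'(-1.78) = 0.08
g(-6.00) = 0.80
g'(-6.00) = 0.07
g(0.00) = 1.91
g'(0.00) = 4.40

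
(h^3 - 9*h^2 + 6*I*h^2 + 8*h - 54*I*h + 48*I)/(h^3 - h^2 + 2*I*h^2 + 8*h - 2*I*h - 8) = (h^2 + h*(-8 + 6*I) - 48*I)/(h^2 + 2*I*h + 8)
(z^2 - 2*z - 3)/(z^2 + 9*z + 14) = (z^2 - 2*z - 3)/(z^2 + 9*z + 14)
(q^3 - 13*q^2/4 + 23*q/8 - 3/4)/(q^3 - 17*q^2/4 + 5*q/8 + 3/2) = (2*q^2 - 5*q + 2)/(2*q^2 - 7*q - 4)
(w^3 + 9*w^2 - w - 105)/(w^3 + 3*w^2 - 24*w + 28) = (w^2 + 2*w - 15)/(w^2 - 4*w + 4)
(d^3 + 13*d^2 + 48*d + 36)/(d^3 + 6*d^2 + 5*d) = (d^2 + 12*d + 36)/(d*(d + 5))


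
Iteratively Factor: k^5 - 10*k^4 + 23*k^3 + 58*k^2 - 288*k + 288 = (k - 4)*(k^4 - 6*k^3 - k^2 + 54*k - 72) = (k - 4)^2*(k^3 - 2*k^2 - 9*k + 18) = (k - 4)^2*(k - 2)*(k^2 - 9) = (k - 4)^2*(k - 2)*(k + 3)*(k - 3)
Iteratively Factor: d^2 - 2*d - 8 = (d + 2)*(d - 4)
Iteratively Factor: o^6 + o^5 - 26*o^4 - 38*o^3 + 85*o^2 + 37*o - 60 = (o + 3)*(o^5 - 2*o^4 - 20*o^3 + 22*o^2 + 19*o - 20) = (o - 1)*(o + 3)*(o^4 - o^3 - 21*o^2 + o + 20) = (o - 1)*(o + 3)*(o + 4)*(o^3 - 5*o^2 - o + 5) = (o - 1)^2*(o + 3)*(o + 4)*(o^2 - 4*o - 5) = (o - 1)^2*(o + 1)*(o + 3)*(o + 4)*(o - 5)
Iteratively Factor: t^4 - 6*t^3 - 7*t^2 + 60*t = (t - 4)*(t^3 - 2*t^2 - 15*t) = (t - 4)*(t + 3)*(t^2 - 5*t) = (t - 5)*(t - 4)*(t + 3)*(t)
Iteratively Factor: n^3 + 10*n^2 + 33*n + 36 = (n + 3)*(n^2 + 7*n + 12) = (n + 3)*(n + 4)*(n + 3)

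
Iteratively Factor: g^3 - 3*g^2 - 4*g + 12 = (g - 3)*(g^2 - 4) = (g - 3)*(g + 2)*(g - 2)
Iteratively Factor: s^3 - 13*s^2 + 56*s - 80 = (s - 4)*(s^2 - 9*s + 20) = (s - 5)*(s - 4)*(s - 4)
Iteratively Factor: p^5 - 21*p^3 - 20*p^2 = (p)*(p^4 - 21*p^2 - 20*p) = p*(p - 5)*(p^3 + 5*p^2 + 4*p) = p^2*(p - 5)*(p^2 + 5*p + 4) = p^2*(p - 5)*(p + 4)*(p + 1)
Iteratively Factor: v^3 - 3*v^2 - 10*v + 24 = (v - 2)*(v^2 - v - 12) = (v - 2)*(v + 3)*(v - 4)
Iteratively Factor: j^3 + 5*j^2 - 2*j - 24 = (j - 2)*(j^2 + 7*j + 12) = (j - 2)*(j + 4)*(j + 3)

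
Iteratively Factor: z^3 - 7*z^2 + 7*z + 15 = (z + 1)*(z^2 - 8*z + 15) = (z - 5)*(z + 1)*(z - 3)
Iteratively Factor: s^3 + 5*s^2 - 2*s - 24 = (s - 2)*(s^2 + 7*s + 12) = (s - 2)*(s + 3)*(s + 4)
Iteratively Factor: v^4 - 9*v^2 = (v)*(v^3 - 9*v) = v*(v - 3)*(v^2 + 3*v) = v^2*(v - 3)*(v + 3)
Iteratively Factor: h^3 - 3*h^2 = (h)*(h^2 - 3*h) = h^2*(h - 3)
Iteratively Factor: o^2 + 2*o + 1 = (o + 1)*(o + 1)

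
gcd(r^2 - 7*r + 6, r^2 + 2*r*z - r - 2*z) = r - 1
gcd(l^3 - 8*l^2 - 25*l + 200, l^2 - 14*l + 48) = l - 8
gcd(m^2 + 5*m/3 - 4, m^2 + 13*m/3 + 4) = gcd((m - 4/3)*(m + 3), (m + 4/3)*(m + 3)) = m + 3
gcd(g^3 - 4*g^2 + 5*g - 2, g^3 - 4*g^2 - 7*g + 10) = g - 1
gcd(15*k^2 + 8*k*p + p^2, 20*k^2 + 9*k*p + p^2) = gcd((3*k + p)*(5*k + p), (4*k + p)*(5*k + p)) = 5*k + p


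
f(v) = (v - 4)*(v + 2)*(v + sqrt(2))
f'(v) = (v - 4)*(v + 2) + (v - 4)*(v + sqrt(2)) + (v + 2)*(v + sqrt(2)) = 3*v^2 - 4*v + 2*sqrt(2)*v - 8 - 2*sqrt(2)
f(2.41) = -26.82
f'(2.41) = 3.77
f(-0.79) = -3.62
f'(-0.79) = -8.03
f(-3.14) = -14.05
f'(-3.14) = 22.43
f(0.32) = -14.81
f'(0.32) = -10.90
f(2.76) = -24.64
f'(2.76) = 8.79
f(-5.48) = -134.13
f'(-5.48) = 85.68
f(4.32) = 11.60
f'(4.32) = 40.10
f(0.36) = -15.24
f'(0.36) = -10.86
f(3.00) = -22.07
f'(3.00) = 12.66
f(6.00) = 118.63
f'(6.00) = 90.14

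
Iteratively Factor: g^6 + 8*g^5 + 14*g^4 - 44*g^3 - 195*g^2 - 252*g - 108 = (g + 2)*(g^5 + 6*g^4 + 2*g^3 - 48*g^2 - 99*g - 54) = (g + 2)^2*(g^4 + 4*g^3 - 6*g^2 - 36*g - 27) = (g + 1)*(g + 2)^2*(g^3 + 3*g^2 - 9*g - 27) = (g + 1)*(g + 2)^2*(g + 3)*(g^2 - 9) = (g + 1)*(g + 2)^2*(g + 3)^2*(g - 3)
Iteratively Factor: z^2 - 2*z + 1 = (z - 1)*(z - 1)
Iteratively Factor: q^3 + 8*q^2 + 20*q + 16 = (q + 2)*(q^2 + 6*q + 8) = (q + 2)*(q + 4)*(q + 2)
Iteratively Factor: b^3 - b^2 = (b)*(b^2 - b) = b*(b - 1)*(b)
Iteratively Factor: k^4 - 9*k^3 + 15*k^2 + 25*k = (k + 1)*(k^3 - 10*k^2 + 25*k) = (k - 5)*(k + 1)*(k^2 - 5*k) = k*(k - 5)*(k + 1)*(k - 5)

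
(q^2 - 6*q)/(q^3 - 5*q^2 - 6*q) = 1/(q + 1)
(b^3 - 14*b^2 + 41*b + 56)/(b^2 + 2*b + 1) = (b^2 - 15*b + 56)/(b + 1)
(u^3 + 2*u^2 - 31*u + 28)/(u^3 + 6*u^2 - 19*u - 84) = (u - 1)/(u + 3)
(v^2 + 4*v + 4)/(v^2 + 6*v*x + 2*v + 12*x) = (v + 2)/(v + 6*x)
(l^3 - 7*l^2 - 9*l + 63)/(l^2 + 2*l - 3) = (l^2 - 10*l + 21)/(l - 1)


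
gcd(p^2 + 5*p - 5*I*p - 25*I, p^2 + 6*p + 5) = p + 5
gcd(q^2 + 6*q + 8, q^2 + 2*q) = q + 2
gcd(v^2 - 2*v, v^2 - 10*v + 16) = v - 2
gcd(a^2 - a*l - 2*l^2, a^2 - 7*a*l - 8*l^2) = a + l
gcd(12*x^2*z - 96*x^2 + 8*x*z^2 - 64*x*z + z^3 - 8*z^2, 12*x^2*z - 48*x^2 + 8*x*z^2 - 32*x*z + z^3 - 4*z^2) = 12*x^2 + 8*x*z + z^2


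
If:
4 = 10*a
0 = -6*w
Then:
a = 2/5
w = 0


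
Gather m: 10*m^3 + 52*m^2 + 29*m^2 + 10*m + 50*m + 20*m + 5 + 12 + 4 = 10*m^3 + 81*m^2 + 80*m + 21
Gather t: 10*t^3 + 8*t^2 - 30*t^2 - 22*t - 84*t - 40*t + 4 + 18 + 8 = 10*t^3 - 22*t^2 - 146*t + 30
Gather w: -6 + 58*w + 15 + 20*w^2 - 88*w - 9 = 20*w^2 - 30*w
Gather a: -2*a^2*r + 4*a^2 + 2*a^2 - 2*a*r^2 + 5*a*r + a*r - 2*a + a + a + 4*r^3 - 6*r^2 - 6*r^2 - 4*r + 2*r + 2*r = a^2*(6 - 2*r) + a*(-2*r^2 + 6*r) + 4*r^3 - 12*r^2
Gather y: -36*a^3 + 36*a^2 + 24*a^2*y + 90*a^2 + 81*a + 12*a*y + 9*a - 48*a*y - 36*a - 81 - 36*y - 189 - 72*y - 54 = -36*a^3 + 126*a^2 + 54*a + y*(24*a^2 - 36*a - 108) - 324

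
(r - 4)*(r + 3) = r^2 - r - 12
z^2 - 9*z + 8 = (z - 8)*(z - 1)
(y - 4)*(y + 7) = y^2 + 3*y - 28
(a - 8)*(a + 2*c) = a^2 + 2*a*c - 8*a - 16*c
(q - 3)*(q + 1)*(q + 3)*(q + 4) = q^4 + 5*q^3 - 5*q^2 - 45*q - 36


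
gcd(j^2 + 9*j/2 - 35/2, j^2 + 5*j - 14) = j + 7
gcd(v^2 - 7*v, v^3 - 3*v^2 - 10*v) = v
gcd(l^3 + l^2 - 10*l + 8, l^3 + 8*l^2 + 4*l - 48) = l^2 + 2*l - 8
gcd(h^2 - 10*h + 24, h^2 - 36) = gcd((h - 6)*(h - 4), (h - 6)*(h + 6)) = h - 6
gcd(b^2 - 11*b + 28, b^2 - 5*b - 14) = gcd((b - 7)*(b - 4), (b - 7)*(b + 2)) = b - 7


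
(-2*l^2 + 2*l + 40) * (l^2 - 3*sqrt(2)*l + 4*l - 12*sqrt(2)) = -2*l^4 - 6*l^3 + 6*sqrt(2)*l^3 + 18*sqrt(2)*l^2 + 48*l^2 - 144*sqrt(2)*l + 160*l - 480*sqrt(2)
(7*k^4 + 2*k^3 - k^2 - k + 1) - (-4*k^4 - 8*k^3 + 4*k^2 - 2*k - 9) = 11*k^4 + 10*k^3 - 5*k^2 + k + 10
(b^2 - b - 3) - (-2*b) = b^2 + b - 3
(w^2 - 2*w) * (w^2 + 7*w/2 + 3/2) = w^4 + 3*w^3/2 - 11*w^2/2 - 3*w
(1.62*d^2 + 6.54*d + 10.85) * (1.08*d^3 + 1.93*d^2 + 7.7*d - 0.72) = 1.7496*d^5 + 10.1898*d^4 + 36.8142*d^3 + 70.1321*d^2 + 78.8362*d - 7.812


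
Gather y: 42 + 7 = 49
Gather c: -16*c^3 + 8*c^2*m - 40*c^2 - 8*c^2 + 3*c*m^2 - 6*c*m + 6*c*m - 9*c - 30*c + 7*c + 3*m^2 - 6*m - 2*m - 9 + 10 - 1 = -16*c^3 + c^2*(8*m - 48) + c*(3*m^2 - 32) + 3*m^2 - 8*m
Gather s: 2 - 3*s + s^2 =s^2 - 3*s + 2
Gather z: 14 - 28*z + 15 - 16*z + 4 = 33 - 44*z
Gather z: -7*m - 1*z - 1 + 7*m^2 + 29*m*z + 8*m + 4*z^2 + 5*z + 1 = 7*m^2 + m + 4*z^2 + z*(29*m + 4)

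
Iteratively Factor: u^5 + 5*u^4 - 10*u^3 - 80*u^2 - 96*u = (u - 4)*(u^4 + 9*u^3 + 26*u^2 + 24*u) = (u - 4)*(u + 4)*(u^3 + 5*u^2 + 6*u) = u*(u - 4)*(u + 4)*(u^2 + 5*u + 6) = u*(u - 4)*(u + 3)*(u + 4)*(u + 2)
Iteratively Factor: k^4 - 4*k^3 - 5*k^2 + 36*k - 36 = (k - 2)*(k^3 - 2*k^2 - 9*k + 18) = (k - 2)^2*(k^2 - 9) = (k - 3)*(k - 2)^2*(k + 3)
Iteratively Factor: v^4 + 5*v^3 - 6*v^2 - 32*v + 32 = (v - 2)*(v^3 + 7*v^2 + 8*v - 16) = (v - 2)*(v - 1)*(v^2 + 8*v + 16) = (v - 2)*(v - 1)*(v + 4)*(v + 4)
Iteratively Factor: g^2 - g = (g)*(g - 1)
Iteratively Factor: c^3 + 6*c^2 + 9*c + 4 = (c + 1)*(c^2 + 5*c + 4) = (c + 1)*(c + 4)*(c + 1)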